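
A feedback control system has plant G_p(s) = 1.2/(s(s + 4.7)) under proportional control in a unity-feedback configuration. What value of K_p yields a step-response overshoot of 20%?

K_p = 22.1

From %OS = 100·exp(−πζ/√(1−ζ²)) = 20%, ζ = −ln(0.2)/√(π²+ln²(0.2)) = 0.4559.
Characteristic equation s² + 4.7s + 1.2K_p = 0 gives ζ = 4.7/(2√(1.2K_p)).
Setting ζ = 0.4559: √(1.2K_p) = 4.7/(2·0.4559) = 5.154, so K_p = 26.56/1.2 = 22.1.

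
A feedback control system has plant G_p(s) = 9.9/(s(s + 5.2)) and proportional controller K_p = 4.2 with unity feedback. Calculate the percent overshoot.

Closed-loop characteristic equation: s² + 5.2s + 41.58 = 0, so ω_n = 6.448 rad/s and ζ = 5.2/(2·6.448) = 0.4032.
%OS = 100·exp(−πζ/√(1−ζ²)) = 100·exp(−π·0.4032/√0.8374) = 25.1%.

25.1%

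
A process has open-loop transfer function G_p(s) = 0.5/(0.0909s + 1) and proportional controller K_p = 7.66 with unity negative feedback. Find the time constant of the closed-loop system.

τ = 0.0188 s

Closed loop: T(s) = K_p·G_p/(1+K_p·G_p) = 3.83/(0.0909s + 1 + 3.83), with pole at s = −(1 + 3.83)/0.0909 = −53.14.
Closed-loop time constant τ = 1/53.14 = 0.0188 s.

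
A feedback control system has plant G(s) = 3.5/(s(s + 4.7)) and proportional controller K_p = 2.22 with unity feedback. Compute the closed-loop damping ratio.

ζ = 0.843

The closed-loop denominator is s(s+4.7) + 2.22·3.5 = s² + 4.7s + 7.77.
So ω_n² = 7.77 ⇒ ω_n = 2.787 rad/s, and ζ = 4.7/(2ω_n) = 0.843.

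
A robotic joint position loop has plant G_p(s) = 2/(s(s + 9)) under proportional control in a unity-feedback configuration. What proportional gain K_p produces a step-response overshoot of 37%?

K_p = 111

From %OS = 100·exp(−πζ/√(1−ζ²)) = 37%, ζ = −ln(0.37)/√(π²+ln²(0.37)) = 0.3017.
Characteristic equation s² + 9s + 2K_p = 0 gives ζ = 9/(2√(2K_p)).
Setting ζ = 0.3017: √(2K_p) = 9/(2·0.3017) = 14.91, so K_p = 222.4/2 = 111.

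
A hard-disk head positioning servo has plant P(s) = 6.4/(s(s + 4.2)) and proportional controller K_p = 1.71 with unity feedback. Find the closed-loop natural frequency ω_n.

ω_n = 3.31 rad/s

With unity feedback the closed-loop characteristic equation is s² + 4.2s + 1.71·6.4 = s² + 4.2s + 10.94 = 0.
Matching s² + 2ζω_n s + ω_n²: ω_n = √10.94 = 3.308 rad/s and 2ζω_n = 4.2, so ζ = 4.2/(2·3.308) = 0.635.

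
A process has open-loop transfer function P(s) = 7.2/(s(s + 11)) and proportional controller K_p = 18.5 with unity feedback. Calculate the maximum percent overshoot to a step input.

From 1 + K_pP(s) = 0: s² + 11s + 133.2 = 0 ⇒ ω_n = 11.54, ζ = 0.4766.
%OS = 100·exp(−πζ/√(1−ζ²)) = 100·exp(−π·0.4766/√0.7729) = 18.2%.

18.2%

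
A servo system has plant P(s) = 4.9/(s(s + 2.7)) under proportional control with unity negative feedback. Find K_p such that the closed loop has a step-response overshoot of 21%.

K_p = 1.88

From %OS = 100·exp(−πζ/√(1−ζ²)) = 21%, ζ = −ln(0.21)/√(π²+ln²(0.21)) = 0.4449.
Characteristic equation s² + 2.7s + 4.9K_p = 0 gives ζ = 2.7/(2√(4.9K_p)).
Setting ζ = 0.4449: √(4.9K_p) = 2.7/(2·0.4449) = 3.034, so K_p = 9.208/4.9 = 1.88.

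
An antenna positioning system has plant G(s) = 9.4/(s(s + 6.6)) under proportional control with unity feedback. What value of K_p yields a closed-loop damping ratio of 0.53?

K_p = 4.12

Closed-loop characteristic equation: s² + 6.6s + K_p·9.4 = 0.
So ω_n = √(9.4K_p) and 2ζω_n = 6.6, giving ζ = 6.6/(2√(9.4K_p)).
Setting ζ = 0.53: √(9.4K_p) = 6.6/(2·0.53) = 6.226, so K_p = 38.77/9.4 = 4.12.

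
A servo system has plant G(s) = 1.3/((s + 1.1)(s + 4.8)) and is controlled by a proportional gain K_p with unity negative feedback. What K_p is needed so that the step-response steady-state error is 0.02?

K_p = 199

Steady-state error for a unit step on this type-0 loop is 1/(1 + K_p·G(0)).
G(0) = 0.2462. Require 1/(1 + K_p·0.2462) = 0.02, so 1 + 0.2462·K_p = 50.
K_p = (50 − 1)/0.2462 = 199.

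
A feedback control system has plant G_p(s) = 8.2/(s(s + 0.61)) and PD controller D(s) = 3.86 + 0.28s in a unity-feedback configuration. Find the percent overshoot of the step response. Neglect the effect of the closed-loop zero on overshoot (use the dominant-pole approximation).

Forward path: (3.86 + 0.28s)·8.2/(s(s+0.61)). The closed-loop characteristic equation is s² + (0.61 + 8.2·0.28)s + 8.2·3.86 = 0.
That is s² + 2.906s + 31.65 = 0, so ω_n = 5.626 rad/s and ζ = 2.906/(2·5.626) = 0.2583.
%OS = 100·exp(−πζ/√(1−ζ²)) = 43.2%.

43.2%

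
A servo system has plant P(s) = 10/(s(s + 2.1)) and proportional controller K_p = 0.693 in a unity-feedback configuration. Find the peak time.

Closed-loop characteristic equation: s² + 2.1s + 6.93 = 0, so ω_n = 2.632 rad/s and ζ = 2.1/(2·2.632) = 0.3989.
Damped frequency ω_d = ω_n√(1−ζ²) = 2.414 rad/s, so peak time T_p = π/ω_d = 1.3 s.

T_p = 1.3 s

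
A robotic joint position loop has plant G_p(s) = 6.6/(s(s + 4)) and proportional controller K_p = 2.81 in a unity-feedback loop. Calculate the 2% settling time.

From 1 + K_pG_p(s) = 0: s² + 4s + 18.55 = 0 ⇒ ω_n = 4.307, ζ = 0.4644.
2% settling time T_s ≈ 4/(ζω_n) = 4/2 = 2 s.

T_s ≈ 2 s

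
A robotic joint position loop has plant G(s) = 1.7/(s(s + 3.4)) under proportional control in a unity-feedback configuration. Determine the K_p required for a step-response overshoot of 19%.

K_p = 7.78

From %OS = 100·exp(−πζ/√(1−ζ²)) = 19%, ζ = −ln(0.19)/√(π²+ln²(0.19)) = 0.4673.
Characteristic equation s² + 3.4s + 1.7K_p = 0 gives ζ = 3.4/(2√(1.7K_p)).
Setting ζ = 0.4673: √(1.7K_p) = 3.4/(2·0.4673) = 3.638, so K_p = 13.23/1.7 = 7.78.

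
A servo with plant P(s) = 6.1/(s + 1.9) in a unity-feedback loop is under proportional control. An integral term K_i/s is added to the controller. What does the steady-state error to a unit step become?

0

Adding integral action puts a pole at s = 0 in the forward path, raising the system type to 1; a type-1 loop has zero steady-state error to a step.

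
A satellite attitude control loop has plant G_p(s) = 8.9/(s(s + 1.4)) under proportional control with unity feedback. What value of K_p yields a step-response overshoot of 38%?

From %OS = 100·exp(−πζ/√(1−ζ²)) = 38%, ζ = −ln(0.38)/√(π²+ln²(0.38)) = 0.2943.
Characteristic equation s² + 1.4s + 8.9K_p = 0 gives ζ = 1.4/(2√(8.9K_p)).
Setting ζ = 0.2943: √(8.9K_p) = 1.4/(2·0.2943) = 2.378, so K_p = 5.656/8.9 = 0.635.

K_p = 0.635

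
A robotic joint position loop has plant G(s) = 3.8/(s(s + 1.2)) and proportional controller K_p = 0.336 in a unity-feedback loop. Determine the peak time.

From 1 + K_pG(s) = 0: s² + 1.2s + 1.277 = 0 ⇒ ω_n = 1.13, ζ = 0.531.
Damped frequency ω_d = ω_n√(1−ζ²) = 0.9575 rad/s, so peak time T_p = π/ω_d = 3.28 s.

T_p = 3.28 s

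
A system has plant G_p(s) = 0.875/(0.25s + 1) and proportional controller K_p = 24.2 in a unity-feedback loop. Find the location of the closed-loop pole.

Closed loop: T(s) = K_p·G_p/(1+K_p·G_p) = 21.18/(0.25s + 1 + 21.18), with pole at s = −(1 + 21.18)/0.25 = −88.7.

s = -88.7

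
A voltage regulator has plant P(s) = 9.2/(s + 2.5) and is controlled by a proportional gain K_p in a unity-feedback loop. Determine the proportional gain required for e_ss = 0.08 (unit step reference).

The loop is type 0, so e_ss(step) = 1/(1 + K_pos) with K_pos = K_p·P(0).
P(0) = 3.68. Require 1/(1 + K_p·3.68) = 0.08, so 1 + 3.68·K_p = 12.5.
K_p = (12.5 − 1)/3.68 = 3.13.

K_p = 3.13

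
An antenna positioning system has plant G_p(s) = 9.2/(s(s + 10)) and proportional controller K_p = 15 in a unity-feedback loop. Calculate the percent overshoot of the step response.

22.8%

From 1 + K_pG_p(s) = 0: s² + 10s + 138 = 0 ⇒ ω_n = 11.75, ζ = 0.4256.
%OS = 100·exp(−πζ/√(1−ζ²)) = 100·exp(−π·0.4256/√0.8188) = 22.8%.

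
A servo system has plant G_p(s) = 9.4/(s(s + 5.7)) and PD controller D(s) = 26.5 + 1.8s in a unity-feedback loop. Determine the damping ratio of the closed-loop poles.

Forward path: (26.5 + 1.8s)·9.4/(s(s+5.7)). The closed-loop characteristic equation is s² + (5.7 + 9.4·1.8)s + 9.4·26.5 = 0.
That is s² + 22.62s + 249.1 = 0, so ω_n = 15.78 rad/s and ζ = 22.62/(2·15.78) = 0.7166.

ζ = 0.717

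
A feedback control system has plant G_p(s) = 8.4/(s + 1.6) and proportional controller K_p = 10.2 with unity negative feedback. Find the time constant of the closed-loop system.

τ = 0.0115 s

Closed-loop transfer function: T(s) = K_p·G_p(s)/(1 + K_p·G_p(s)) = 85.68/(s + 1.6 + 85.68) = 85.68/(s + 87.28).
Time constant τ = 1/87.28 = 0.0115 s.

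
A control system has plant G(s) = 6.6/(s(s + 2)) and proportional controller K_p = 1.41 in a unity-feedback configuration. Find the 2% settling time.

From 1 + K_pG(s) = 0: s² + 2s + 9.306 = 0 ⇒ ω_n = 3.051, ζ = 0.3278.
2% settling time T_s ≈ 4/(ζω_n) = 4/1 = 4 s.

T_s ≈ 4 s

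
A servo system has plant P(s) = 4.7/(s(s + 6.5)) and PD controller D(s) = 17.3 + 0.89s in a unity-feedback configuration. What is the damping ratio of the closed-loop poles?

ζ = 0.592

Forward path: (17.3 + 0.89s)·4.7/(s(s+6.5)). The closed-loop characteristic equation is s² + (6.5 + 4.7·0.89)s + 4.7·17.3 = 0.
That is s² + 10.68s + 81.31 = 0, so ω_n = 9.017 rad/s and ζ = 10.68/(2·9.017) = 0.5924.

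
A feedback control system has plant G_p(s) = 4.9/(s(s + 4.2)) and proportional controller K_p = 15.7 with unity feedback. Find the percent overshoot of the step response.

46.1%

The closed-loop denominator s² + 4.2s + 76.93 gives ω_n = √76.93 = 8.771 and ζ = 4.2/(2ω_n) = 0.2394.
%OS = 100·exp(−πζ/√(1−ζ²)) = 100·exp(−π·0.2394/√0.9427) = 46.1%.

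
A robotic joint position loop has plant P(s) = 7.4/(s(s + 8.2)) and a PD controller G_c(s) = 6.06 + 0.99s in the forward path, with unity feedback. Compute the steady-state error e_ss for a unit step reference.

0

The open loop G_c(s)P(s) has a pole at the origin (type 1), so the static position error constant is infinite and e_ss = 1/(1+∞) = 0.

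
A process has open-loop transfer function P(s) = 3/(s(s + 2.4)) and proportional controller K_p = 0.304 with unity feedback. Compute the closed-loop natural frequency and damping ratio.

With unity feedback the closed-loop characteristic equation is s² + 2.4s + 0.304·3 = s² + 2.4s + 0.912 = 0.
Matching s² + 2ζω_n s + ω_n²: ω_n = √0.912 = 0.955 rad/s and 2ζω_n = 2.4, so ζ = 2.4/(2·0.955) = 1.26.

ω_n = 0.955 rad/s, ζ = 1.26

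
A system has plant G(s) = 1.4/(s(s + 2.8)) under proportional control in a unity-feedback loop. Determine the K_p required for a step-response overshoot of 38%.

From %OS = 100·exp(−πζ/√(1−ζ²)) = 38%, ζ = −ln(0.38)/√(π²+ln²(0.38)) = 0.2943.
Characteristic equation s² + 2.8s + 1.4K_p = 0 gives ζ = 2.8/(2√(1.4K_p)).
Setting ζ = 0.2943: √(1.4K_p) = 2.8/(2·0.2943) = 4.756, so K_p = 22.62/1.4 = 16.2.

K_p = 16.2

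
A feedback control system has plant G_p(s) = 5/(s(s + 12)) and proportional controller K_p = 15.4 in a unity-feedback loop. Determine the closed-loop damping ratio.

ζ = 0.684

The closed-loop denominator is s(s+12) + 15.4·5 = s² + 12s + 77.
Matching s² + 2ζω_n s + ω_n²: ω_n = √77 = 8.775 rad/s and 2ζω_n = 12, so ζ = 12/(2·8.775) = 0.684.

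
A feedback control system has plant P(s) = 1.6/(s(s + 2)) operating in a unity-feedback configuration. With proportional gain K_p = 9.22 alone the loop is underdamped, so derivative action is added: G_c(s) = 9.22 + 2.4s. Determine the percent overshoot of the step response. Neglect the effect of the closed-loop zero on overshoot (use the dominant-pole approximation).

2.53%

Forward path: (9.22 + 2.4s)·1.6/(s(s+2)). The closed-loop characteristic equation is s² + (2 + 1.6·2.4)s + 1.6·9.22 = 0.
That is s² + 5.84s + 14.75 = 0, so ω_n = 3.841 rad/s and ζ = 5.84/(2·3.841) = 0.7603.
%OS = 100·exp(−πζ/√(1−ζ²)) = 2.53%.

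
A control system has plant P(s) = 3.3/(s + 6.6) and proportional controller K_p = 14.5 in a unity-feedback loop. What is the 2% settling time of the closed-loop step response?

Closed-loop transfer function: T(s) = K_p·P(s)/(1 + K_p·P(s)) = 47.85/(s + 6.6 + 47.85) = 47.85/(s + 54.45).
Time constant τ = 1/54.45 = 0.01837 s, so the 2% settling time is about 4τ = 0.0735 s.

T_s ≈ 0.0735 s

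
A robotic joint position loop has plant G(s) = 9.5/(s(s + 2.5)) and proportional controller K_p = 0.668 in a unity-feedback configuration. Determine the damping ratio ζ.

The closed-loop denominator is s(s+2.5) + 0.668·9.5 = s² + 2.5s + 6.346.
Matching s² + 2ζω_n s + ω_n²: ω_n = √6.346 = 2.519 rad/s and 2ζω_n = 2.5, so ζ = 2.5/(2·2.519) = 0.496.

ζ = 0.496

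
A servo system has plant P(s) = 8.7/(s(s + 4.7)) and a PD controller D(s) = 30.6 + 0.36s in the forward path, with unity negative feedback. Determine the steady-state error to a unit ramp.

The loop has one pole at the origin (type 1). Velocity error constant K_v = lim_{s→0} s·D(s)P(s) = 30.6·8.7/4.7 = 56.64.
Steady-state error to a unit ramp: e_ss = 1/K_v = 0.0177.

0.0177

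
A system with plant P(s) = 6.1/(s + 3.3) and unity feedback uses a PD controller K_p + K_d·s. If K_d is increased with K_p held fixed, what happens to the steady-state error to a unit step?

unchanged

At s = 0 the derivative term contributes nothing: C(0) = K_p regardless of K_d, so K_pos = K_p·P(0) and e_ss are unchanged.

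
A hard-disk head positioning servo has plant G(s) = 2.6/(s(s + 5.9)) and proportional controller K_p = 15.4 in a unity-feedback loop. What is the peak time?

T_p = 0.561 s

Closed-loop characteristic equation: s² + 5.9s + 40.04 = 0, so ω_n = 6.328 rad/s and ζ = 5.9/(2·6.328) = 0.4662.
Damped frequency ω_d = ω_n√(1−ζ²) = 5.598 rad/s, so peak time T_p = π/ω_d = 0.561 s.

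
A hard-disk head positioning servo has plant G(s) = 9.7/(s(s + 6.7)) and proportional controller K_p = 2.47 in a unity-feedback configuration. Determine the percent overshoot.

Closed-loop characteristic equation: s² + 6.7s + 23.96 = 0, so ω_n = 4.895 rad/s and ζ = 6.7/(2·4.895) = 0.6844.
%OS = 100·exp(−πζ/√(1−ζ²)) = 100·exp(−π·0.6844/√0.5316) = 5.24%.

5.24%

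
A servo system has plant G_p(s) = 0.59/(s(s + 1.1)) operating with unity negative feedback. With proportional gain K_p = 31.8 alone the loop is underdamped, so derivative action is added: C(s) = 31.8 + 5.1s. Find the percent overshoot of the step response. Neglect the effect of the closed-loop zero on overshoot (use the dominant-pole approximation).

18.4%

Forward path: (31.8 + 5.1s)·0.59/(s(s+1.1)). The closed-loop characteristic equation is s² + (1.1 + 0.59·5.1)s + 0.59·31.8 = 0.
That is s² + 4.109s + 18.76 = 0, so ω_n = 4.332 rad/s and ζ = 4.109/(2·4.332) = 0.4743.
%OS = 100·exp(−πζ/√(1−ζ²)) = 18.4%.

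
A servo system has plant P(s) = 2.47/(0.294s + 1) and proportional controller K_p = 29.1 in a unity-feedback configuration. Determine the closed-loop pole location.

Closed loop: T(s) = K_p·P/(1+K_p·P) = 71.88/(0.294s + 1 + 71.88), with pole at s = −(1 + 71.88)/0.294 = −247.9.

s = -247.9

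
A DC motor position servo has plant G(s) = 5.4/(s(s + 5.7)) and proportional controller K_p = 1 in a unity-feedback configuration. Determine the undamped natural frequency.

ω_n = 2.32 rad/s

The closed-loop denominator is s(s+5.7) + 1·5.4 = s² + 5.7s + 5.4.
Matching s² + 2ζω_n s + ω_n²: ω_n = √5.4 = 2.324 rad/s and 2ζω_n = 5.7, so ζ = 5.7/(2·2.324) = 1.23.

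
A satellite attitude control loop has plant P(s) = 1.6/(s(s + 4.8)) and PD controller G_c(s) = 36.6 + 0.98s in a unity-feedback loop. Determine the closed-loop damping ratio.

Forward path: (36.6 + 0.98s)·1.6/(s(s+4.8)). The closed-loop characteristic equation is s² + (4.8 + 1.6·0.98)s + 1.6·36.6 = 0.
That is s² + 6.368s + 58.56 = 0, so ω_n = 7.652 rad/s and ζ = 6.368/(2·7.652) = 0.4161.

ζ = 0.416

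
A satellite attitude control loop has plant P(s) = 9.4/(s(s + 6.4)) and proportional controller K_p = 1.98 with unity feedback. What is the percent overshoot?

The closed-loop denominator s² + 6.4s + 18.61 gives ω_n = √18.61 = 4.314 and ζ = 6.4/(2ω_n) = 0.7417.
%OS = 100·exp(−πζ/√(1−ζ²)) = 100·exp(−π·0.7417/√0.4498) = 3.1%.

3.1%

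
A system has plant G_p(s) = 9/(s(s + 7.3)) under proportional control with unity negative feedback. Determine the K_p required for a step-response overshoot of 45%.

From %OS = 100·exp(−πζ/√(1−ζ²)) = 45%, ζ = −ln(0.45)/√(π²+ln²(0.45)) = 0.2463.
Characteristic equation s² + 7.3s + 9K_p = 0 gives ζ = 7.3/(2√(9K_p)).
Setting ζ = 0.2463: √(9K_p) = 7.3/(2·0.2463) = 14.82, so K_p = 219.5/9 = 24.4.

K_p = 24.4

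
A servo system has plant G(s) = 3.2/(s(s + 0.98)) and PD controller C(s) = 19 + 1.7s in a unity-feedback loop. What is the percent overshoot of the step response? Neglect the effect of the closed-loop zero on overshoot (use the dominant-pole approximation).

Forward path: (19 + 1.7s)·3.2/(s(s+0.98)). The closed-loop characteristic equation is s² + (0.98 + 3.2·1.7)s + 3.2·19 = 0.
That is s² + 6.42s + 60.8 = 0, so ω_n = 7.797 rad/s and ζ = 6.42/(2·7.797) = 0.4117.
%OS = 100·exp(−πζ/√(1−ζ²)) = 24.2%.

24.2%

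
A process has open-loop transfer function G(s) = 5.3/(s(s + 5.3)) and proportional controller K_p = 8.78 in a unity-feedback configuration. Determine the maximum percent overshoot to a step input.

From 1 + K_pG(s) = 0: s² + 5.3s + 46.53 = 0 ⇒ ω_n = 6.822, ζ = 0.3885.
%OS = 100·exp(−πζ/√(1−ζ²)) = 100·exp(−π·0.3885/√0.8491) = 26.6%.

26.6%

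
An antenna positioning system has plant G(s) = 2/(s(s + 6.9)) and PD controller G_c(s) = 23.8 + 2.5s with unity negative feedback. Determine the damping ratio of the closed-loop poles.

Forward path: (23.8 + 2.5s)·2/(s(s+6.9)). The closed-loop characteristic equation is s² + (6.9 + 2·2.5)s + 2·23.8 = 0.
That is s² + 11.9s + 47.6 = 0, so ω_n = 6.899 rad/s and ζ = 11.9/(2·6.899) = 0.8624.

ζ = 0.862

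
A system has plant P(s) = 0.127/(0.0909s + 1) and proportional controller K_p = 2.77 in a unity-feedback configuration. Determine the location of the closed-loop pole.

Closed loop: T(s) = K_p·P/(1+K_p·P) = 0.3518/(0.0909s + 1 + 0.3518), with pole at s = −(1 + 0.3518)/0.0909 = −14.87.

s = -14.87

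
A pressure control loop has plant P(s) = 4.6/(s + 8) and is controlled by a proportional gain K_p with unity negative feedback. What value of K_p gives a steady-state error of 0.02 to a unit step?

K_p = 85.2

Steady-state error for a unit step on this type-0 loop is 1/(1 + K_p·P(0)).
P(0) = 0.575. Require 1/(1 + K_p·0.575) = 0.02, so 1 + 0.575·K_p = 50.
K_p = (50 − 1)/0.575 = 85.2.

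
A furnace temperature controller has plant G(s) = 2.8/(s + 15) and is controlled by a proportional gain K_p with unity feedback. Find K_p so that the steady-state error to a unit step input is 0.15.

K_p = 30.4

For a type-0 loop with proportional control, e_ss = 1/(1 + K_p·G(0)).
G(0) = 0.1867. Require 1/(1 + K_p·0.1867) = 0.15, so 1 + 0.1867·K_p = 6.667.
K_p = (6.667 − 1)/0.1867 = 30.4.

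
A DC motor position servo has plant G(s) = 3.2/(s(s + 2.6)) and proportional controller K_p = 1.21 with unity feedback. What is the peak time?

Closed-loop characteristic equation: s² + 2.6s + 3.872 = 0, so ω_n = 1.968 rad/s and ζ = 2.6/(2·1.968) = 0.6607.
Damped frequency ω_d = ω_n√(1−ζ²) = 1.477 rad/s, so peak time T_p = π/ω_d = 2.13 s.

T_p = 2.13 s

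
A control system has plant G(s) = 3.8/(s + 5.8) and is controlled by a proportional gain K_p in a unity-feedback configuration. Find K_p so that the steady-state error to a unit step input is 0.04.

K_p = 36.6

The loop is type 0, so e_ss(step) = 1/(1 + K_pos) with K_pos = K_p·G(0).
G(0) = 0.6552. Require 1/(1 + K_p·0.6552) = 0.04, so 1 + 0.6552·K_p = 25.
K_p = (25 − 1)/0.6552 = 36.6.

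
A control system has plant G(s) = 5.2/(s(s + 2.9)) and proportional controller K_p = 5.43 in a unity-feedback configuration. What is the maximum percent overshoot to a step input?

41%

Closed-loop characteristic equation: s² + 2.9s + 28.24 = 0, so ω_n = 5.314 rad/s and ζ = 2.9/(2·5.314) = 0.2729.
%OS = 100·exp(−πζ/√(1−ζ²)) = 100·exp(−π·0.2729/√0.9255) = 41%.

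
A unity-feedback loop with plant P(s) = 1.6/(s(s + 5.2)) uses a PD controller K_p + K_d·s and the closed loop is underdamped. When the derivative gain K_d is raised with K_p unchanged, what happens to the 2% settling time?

decrease

Characteristic equation s² + (5.2 + 1.6K_d)s + 1.6K_p = 0: raising K_d increases ζω_n = (5.2+1.6K_d)/2 while the loop stays underdamped, so T_s ≈ 4/(ζω_n) decreases.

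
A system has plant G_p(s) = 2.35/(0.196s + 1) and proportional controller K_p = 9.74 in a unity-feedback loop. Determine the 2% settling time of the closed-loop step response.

T_s ≈ 0.0328 s

Closed loop: T(s) = K_p·G_p/(1+K_p·G_p) = 22.89/(0.196s + 1 + 22.89), with pole at s = −(1 + 22.89)/0.196 = −121.9.
τ = 1/121.9 = 0.008205 s, so 2% settling time ≈ 4τ = 0.0328 s.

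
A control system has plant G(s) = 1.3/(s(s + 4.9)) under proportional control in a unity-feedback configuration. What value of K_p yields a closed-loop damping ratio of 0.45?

Closed-loop characteristic equation: s² + 4.9s + K_p·1.3 = 0.
So ω_n = √(1.3K_p) and 2ζω_n = 4.9, giving ζ = 4.9/(2√(1.3K_p)).
Setting ζ = 0.45: √(1.3K_p) = 4.9/(2·0.45) = 5.444, so K_p = 29.64/1.3 = 22.8.

K_p = 22.8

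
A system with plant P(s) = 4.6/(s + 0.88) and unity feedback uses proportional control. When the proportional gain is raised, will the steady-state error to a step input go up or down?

decrease

The position error constant K_pos = K_p·P(0) grows with K_p, and e_ss = 1/(1+K_pos) falls.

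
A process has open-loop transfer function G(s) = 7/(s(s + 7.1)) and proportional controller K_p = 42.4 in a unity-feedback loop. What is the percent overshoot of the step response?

51.6%

Closed-loop characteristic equation: s² + 7.1s + 296.8 = 0, so ω_n = 17.23 rad/s and ζ = 7.1/(2·17.23) = 0.2061.
%OS = 100·exp(−πζ/√(1−ζ²)) = 100·exp(−π·0.2061/√0.9575) = 51.6%.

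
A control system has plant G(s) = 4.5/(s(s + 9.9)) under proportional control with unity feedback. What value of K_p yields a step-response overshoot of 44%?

From %OS = 100·exp(−πζ/√(1−ζ²)) = 44%, ζ = −ln(0.44)/√(π²+ln²(0.44)) = 0.2528.
Characteristic equation s² + 9.9s + 4.5K_p = 0 gives ζ = 9.9/(2√(4.5K_p)).
Setting ζ = 0.2528: √(4.5K_p) = 9.9/(2·0.2528) = 19.58, so K_p = 383.3/4.5 = 85.2.

K_p = 85.2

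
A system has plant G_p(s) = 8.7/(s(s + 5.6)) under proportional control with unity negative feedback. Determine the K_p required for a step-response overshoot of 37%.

K_p = 9.9

From %OS = 100·exp(−πζ/√(1−ζ²)) = 37%, ζ = −ln(0.37)/√(π²+ln²(0.37)) = 0.3017.
Characteristic equation s² + 5.6s + 8.7K_p = 0 gives ζ = 5.6/(2√(8.7K_p)).
Setting ζ = 0.3017: √(8.7K_p) = 5.6/(2·0.3017) = 9.28, so K_p = 86.11/8.7 = 9.9.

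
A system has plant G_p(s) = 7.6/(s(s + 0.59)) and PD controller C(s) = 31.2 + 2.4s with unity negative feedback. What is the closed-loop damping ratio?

Forward path: (31.2 + 2.4s)·7.6/(s(s+0.59)). The closed-loop characteristic equation is s² + (0.59 + 7.6·2.4)s + 7.6·31.2 = 0.
That is s² + 18.83s + 237.1 = 0, so ω_n = 15.4 rad/s and ζ = 18.83/(2·15.4) = 0.6114.

ζ = 0.611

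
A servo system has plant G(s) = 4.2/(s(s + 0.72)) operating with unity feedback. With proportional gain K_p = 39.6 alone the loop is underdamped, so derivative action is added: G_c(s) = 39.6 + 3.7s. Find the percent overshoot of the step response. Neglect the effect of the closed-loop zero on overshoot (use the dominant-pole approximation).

7.8%

Forward path: (39.6 + 3.7s)·4.2/(s(s+0.72)). The closed-loop characteristic equation is s² + (0.72 + 4.2·3.7)s + 4.2·39.6 = 0.
That is s² + 16.26s + 166.3 = 0, so ω_n = 12.9 rad/s and ζ = 16.26/(2·12.9) = 0.6304.
%OS = 100·exp(−πζ/√(1−ζ²)) = 7.8%.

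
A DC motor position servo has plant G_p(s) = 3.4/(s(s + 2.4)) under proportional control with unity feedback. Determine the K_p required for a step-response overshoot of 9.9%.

From %OS = 100·exp(−πζ/√(1−ζ²)) = 9.9%, ζ = −ln(0.099)/√(π²+ln²(0.099)) = 0.5928.
Characteristic equation s² + 2.4s + 3.4K_p = 0 gives ζ = 2.4/(2√(3.4K_p)).
Setting ζ = 0.5928: √(3.4K_p) = 2.4/(2·0.5928) = 2.024, so K_p = 4.097/3.4 = 1.21.

K_p = 1.21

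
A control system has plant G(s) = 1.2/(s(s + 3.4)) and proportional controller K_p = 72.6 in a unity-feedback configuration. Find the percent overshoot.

Closed-loop characteristic equation: s² + 3.4s + 87.12 = 0, so ω_n = 9.334 rad/s and ζ = 3.4/(2·9.334) = 0.1821.
%OS = 100·exp(−πζ/√(1−ζ²)) = 100·exp(−π·0.1821/√0.9668) = 55.9%.

55.9%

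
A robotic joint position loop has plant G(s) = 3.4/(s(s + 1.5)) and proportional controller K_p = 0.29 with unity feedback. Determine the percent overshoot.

2.68%

Closed-loop characteristic equation: s² + 1.5s + 0.986 = 0, so ω_n = 0.993 rad/s and ζ = 1.5/(2·0.993) = 0.7553.
%OS = 100·exp(−πζ/√(1−ζ²)) = 100·exp(−π·0.7553/√0.4295) = 2.68%.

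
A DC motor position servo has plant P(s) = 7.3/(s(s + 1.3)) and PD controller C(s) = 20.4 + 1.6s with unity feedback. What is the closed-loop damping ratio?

Forward path: (20.4 + 1.6s)·7.3/(s(s+1.3)). The closed-loop characteristic equation is s² + (1.3 + 7.3·1.6)s + 7.3·20.4 = 0.
That is s² + 12.98s + 148.9 = 0, so ω_n = 12.2 rad/s and ζ = 12.98/(2·12.2) = 0.5318.

ζ = 0.532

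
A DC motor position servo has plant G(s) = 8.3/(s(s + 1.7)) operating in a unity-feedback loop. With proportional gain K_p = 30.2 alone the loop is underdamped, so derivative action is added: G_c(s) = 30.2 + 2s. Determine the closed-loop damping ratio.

ζ = 0.578

Forward path: (30.2 + 2s)·8.3/(s(s+1.7)). The closed-loop characteristic equation is s² + (1.7 + 8.3·2)s + 8.3·30.2 = 0.
That is s² + 18.3s + 250.7 = 0, so ω_n = 15.83 rad/s and ζ = 18.3/(2·15.83) = 0.5779.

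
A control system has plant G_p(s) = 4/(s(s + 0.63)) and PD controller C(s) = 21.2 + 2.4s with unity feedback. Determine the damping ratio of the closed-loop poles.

ζ = 0.555

Forward path: (21.2 + 2.4s)·4/(s(s+0.63)). The closed-loop characteristic equation is s² + (0.63 + 4·2.4)s + 4·21.2 = 0.
That is s² + 10.23s + 84.8 = 0, so ω_n = 9.209 rad/s and ζ = 10.23/(2·9.209) = 0.5555.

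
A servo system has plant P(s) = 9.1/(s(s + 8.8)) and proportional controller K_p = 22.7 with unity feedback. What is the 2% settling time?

T_s ≈ 0.909 s

From 1 + K_pP(s) = 0: s² + 8.8s + 206.6 = 0 ⇒ ω_n = 14.37, ζ = 0.3061.
2% settling time T_s ≈ 4/(ζω_n) = 4/4.4 = 0.909 s.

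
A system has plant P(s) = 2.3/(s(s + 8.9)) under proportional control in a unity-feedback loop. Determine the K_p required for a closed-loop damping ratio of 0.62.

Closed-loop characteristic equation: s² + 8.9s + K_p·2.3 = 0.
So ω_n = √(2.3K_p) and 2ζω_n = 8.9, giving ζ = 8.9/(2√(2.3K_p)).
Setting ζ = 0.62: √(2.3K_p) = 8.9/(2·0.62) = 7.177, so K_p = 51.52/2.3 = 22.4.

K_p = 22.4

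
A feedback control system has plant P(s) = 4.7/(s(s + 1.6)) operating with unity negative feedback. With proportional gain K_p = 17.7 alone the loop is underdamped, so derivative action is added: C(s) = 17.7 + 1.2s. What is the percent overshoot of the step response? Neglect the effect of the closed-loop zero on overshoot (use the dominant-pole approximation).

Forward path: (17.7 + 1.2s)·4.7/(s(s+1.6)). The closed-loop characteristic equation is s² + (1.6 + 4.7·1.2)s + 4.7·17.7 = 0.
That is s² + 7.24s + 83.19 = 0, so ω_n = 9.121 rad/s and ζ = 7.24/(2·9.121) = 0.3969.
%OS = 100·exp(−πζ/√(1−ζ²)) = 25.7%.

25.7%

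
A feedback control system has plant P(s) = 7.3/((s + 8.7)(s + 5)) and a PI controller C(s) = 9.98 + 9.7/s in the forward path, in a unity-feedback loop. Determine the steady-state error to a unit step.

0

The open loop C(s)P(s) has a pole at the origin (type 1), so the static position error constant is infinite and e_ss = 1/(1+∞) = 0.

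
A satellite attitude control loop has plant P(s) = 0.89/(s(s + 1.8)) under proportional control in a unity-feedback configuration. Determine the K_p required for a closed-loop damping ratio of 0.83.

Closed-loop characteristic equation: s² + 1.8s + K_p·0.89 = 0.
So ω_n = √(0.89K_p) and 2ζω_n = 1.8, giving ζ = 1.8/(2√(0.89K_p)).
Setting ζ = 0.83: √(0.89K_p) = 1.8/(2·0.83) = 1.084, so K_p = 1.176/0.89 = 1.32.

K_p = 1.32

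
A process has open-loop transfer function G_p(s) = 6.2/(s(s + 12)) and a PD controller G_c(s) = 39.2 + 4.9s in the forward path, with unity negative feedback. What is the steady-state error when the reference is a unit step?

The open loop G_c(s)G_p(s) has a pole at the origin (type 1), so the static position error constant is infinite and e_ss = 1/(1+∞) = 0.

0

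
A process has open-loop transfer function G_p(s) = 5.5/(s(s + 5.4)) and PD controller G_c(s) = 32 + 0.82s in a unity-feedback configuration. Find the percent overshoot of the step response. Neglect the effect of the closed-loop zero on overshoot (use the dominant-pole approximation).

28.2%

Forward path: (32 + 0.82s)·5.5/(s(s+5.4)). The closed-loop characteristic equation is s² + (5.4 + 5.5·0.82)s + 5.5·32 = 0.
That is s² + 9.91s + 176 = 0, so ω_n = 13.27 rad/s and ζ = 9.91/(2·13.27) = 0.3735.
%OS = 100·exp(−πζ/√(1−ζ²)) = 28.2%.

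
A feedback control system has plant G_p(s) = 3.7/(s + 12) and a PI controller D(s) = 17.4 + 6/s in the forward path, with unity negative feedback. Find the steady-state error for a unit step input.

The open loop D(s)G_p(s) has a pole at the origin (type 1), so the static position error constant is infinite and e_ss = 1/(1+∞) = 0.

0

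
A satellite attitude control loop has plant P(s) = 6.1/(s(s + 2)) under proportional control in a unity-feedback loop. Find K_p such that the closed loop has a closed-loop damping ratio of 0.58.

K_p = 0.487

Closed-loop characteristic equation: s² + 2s + K_p·6.1 = 0.
So ω_n = √(6.1K_p) and 2ζω_n = 2, giving ζ = 2/(2√(6.1K_p)).
Setting ζ = 0.58: √(6.1K_p) = 2/(2·0.58) = 1.724, so K_p = 2.973/6.1 = 0.487.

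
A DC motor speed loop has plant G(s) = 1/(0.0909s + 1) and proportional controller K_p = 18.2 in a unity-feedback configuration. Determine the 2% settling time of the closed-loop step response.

Closed loop: T(s) = K_p·G/(1+K_p·G) = 18.2/(0.0909s + 1 + 18.2), with pole at s = −(1 + 18.2)/0.0909 = −211.2.
τ = 1/211.2 = 0.004734 s, so 2% settling time ≈ 4τ = 0.0189 s.

T_s ≈ 0.0189 s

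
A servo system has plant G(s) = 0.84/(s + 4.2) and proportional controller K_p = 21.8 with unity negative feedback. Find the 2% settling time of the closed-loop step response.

T_s ≈ 0.178 s

Closed-loop transfer function: T(s) = K_p·G(s)/(1 + K_p·G(s)) = 18.31/(s + 4.2 + 18.31) = 18.31/(s + 22.51).
Time constant τ = 1/22.51 = 0.04442 s, so the 2% settling time is about 4τ = 0.178 s.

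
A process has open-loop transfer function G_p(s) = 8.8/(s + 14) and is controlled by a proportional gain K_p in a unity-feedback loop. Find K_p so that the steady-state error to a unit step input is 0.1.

Steady-state error for a unit step on this type-0 loop is 1/(1 + K_p·G_p(0)).
G_p(0) = 0.6286. Require 1/(1 + K_p·0.6286) = 0.1, so 1 + 0.6286·K_p = 10.
K_p = (10 − 1)/0.6286 = 14.3.

K_p = 14.3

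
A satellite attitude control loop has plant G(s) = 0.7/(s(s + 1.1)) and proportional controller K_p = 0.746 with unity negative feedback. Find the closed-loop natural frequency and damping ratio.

With unity feedback the closed-loop characteristic equation is s² + 1.1s + 0.746·0.7 = s² + 1.1s + 0.5222 = 0.
Matching s² + 2ζω_n s + ω_n²: ω_n = √0.5222 = 0.7226 rad/s and 2ζω_n = 1.1, so ζ = 1.1/(2·0.7226) = 0.761.

ω_n = 0.723 rad/s, ζ = 0.761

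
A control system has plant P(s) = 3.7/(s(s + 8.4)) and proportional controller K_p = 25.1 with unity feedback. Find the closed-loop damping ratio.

ζ = 0.436

The closed-loop denominator is s(s+8.4) + 25.1·3.7 = s² + 8.4s + 92.87.
Matching s² + 2ζω_n s + ω_n²: ω_n = √92.87 = 9.637 rad/s and 2ζω_n = 8.4, so ζ = 8.4/(2·9.637) = 0.436.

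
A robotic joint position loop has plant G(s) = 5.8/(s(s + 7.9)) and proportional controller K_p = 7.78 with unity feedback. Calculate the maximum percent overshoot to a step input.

Closed-loop characteristic equation: s² + 7.9s + 45.12 = 0, so ω_n = 6.717 rad/s and ζ = 7.9/(2·6.717) = 0.588.
%OS = 100·exp(−πζ/√(1−ζ²)) = 100·exp(−π·0.588/√0.6542) = 10.2%.

10.2%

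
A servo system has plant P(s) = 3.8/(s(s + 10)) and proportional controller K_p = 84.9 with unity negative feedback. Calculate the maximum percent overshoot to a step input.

Closed-loop characteristic equation: s² + 10s + 322.6 = 0, so ω_n = 17.96 rad/s and ζ = 10/(2·17.96) = 0.2784.
%OS = 100·exp(−πζ/√(1−ζ²)) = 100·exp(−π·0.2784/√0.9225) = 40.2%.

40.2%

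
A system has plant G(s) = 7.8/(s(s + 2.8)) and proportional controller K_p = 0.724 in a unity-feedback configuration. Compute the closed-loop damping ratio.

ζ = 0.589

With unity feedback the closed-loop characteristic equation is s² + 2.8s + 0.724·7.8 = s² + 2.8s + 5.647 = 0.
Matching s² + 2ζω_n s + ω_n²: ω_n = √5.647 = 2.376 rad/s and 2ζω_n = 2.8, so ζ = 2.8/(2·2.376) = 0.589.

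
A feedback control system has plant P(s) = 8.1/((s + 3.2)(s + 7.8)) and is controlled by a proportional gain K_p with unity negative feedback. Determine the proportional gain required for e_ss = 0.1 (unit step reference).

K_p = 27.7

The loop is type 0, so e_ss(step) = 1/(1 + K_pos) with K_pos = K_p·P(0).
P(0) = 0.3245. Require 1/(1 + K_p·0.3245) = 0.1, so 1 + 0.3245·K_p = 10.
K_p = (10 − 1)/0.3245 = 27.7.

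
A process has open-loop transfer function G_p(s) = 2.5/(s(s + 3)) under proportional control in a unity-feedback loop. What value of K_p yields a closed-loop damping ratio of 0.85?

K_p = 1.25

Closed-loop characteristic equation: s² + 3s + K_p·2.5 = 0.
So ω_n = √(2.5K_p) and 2ζω_n = 3, giving ζ = 3/(2√(2.5K_p)).
Setting ζ = 0.85: √(2.5K_p) = 3/(2·0.85) = 1.765, so K_p = 3.114/2.5 = 1.25.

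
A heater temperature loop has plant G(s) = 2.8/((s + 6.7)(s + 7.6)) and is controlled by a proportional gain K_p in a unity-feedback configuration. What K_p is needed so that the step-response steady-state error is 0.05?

K_p = 346

Steady-state error for a unit step on this type-0 loop is 1/(1 + K_p·G(0)).
G(0) = 0.05499. Require 1/(1 + K_p·0.05499) = 0.05, so 1 + 0.05499·K_p = 20.
K_p = (20 − 1)/0.05499 = 346.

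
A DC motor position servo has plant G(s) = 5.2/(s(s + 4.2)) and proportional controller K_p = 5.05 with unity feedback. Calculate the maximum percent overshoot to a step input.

24.4%

Closed-loop characteristic equation: s² + 4.2s + 26.26 = 0, so ω_n = 5.124 rad/s and ζ = 4.2/(2·5.124) = 0.4098.
%OS = 100·exp(−πζ/√(1−ζ²)) = 100·exp(−π·0.4098/√0.8321) = 24.4%.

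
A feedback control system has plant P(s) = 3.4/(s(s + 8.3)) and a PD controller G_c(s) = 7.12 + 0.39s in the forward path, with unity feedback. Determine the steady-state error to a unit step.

The open loop G_c(s)P(s) has a pole at the origin (type 1), so the static position error constant is infinite and e_ss = 1/(1+∞) = 0.

0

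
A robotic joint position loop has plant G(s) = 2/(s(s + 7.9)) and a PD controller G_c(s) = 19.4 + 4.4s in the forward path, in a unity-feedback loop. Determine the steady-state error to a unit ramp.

The loop has one pole at the origin (type 1). Velocity error constant K_v = lim_{s→0} s·G_c(s)G(s) = 19.4·2/7.9 = 4.911.
Steady-state error to a unit ramp: e_ss = 1/K_v = 0.204.

0.204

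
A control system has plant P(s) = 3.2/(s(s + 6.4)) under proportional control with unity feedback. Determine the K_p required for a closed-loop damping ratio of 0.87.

K_p = 4.23

Closed-loop characteristic equation: s² + 6.4s + K_p·3.2 = 0.
So ω_n = √(3.2K_p) and 2ζω_n = 6.4, giving ζ = 6.4/(2√(3.2K_p)).
Setting ζ = 0.87: √(3.2K_p) = 6.4/(2·0.87) = 3.678, so K_p = 13.53/3.2 = 4.23.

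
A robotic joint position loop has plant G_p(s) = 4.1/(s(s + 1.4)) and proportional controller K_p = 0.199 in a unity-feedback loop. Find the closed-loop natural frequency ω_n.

With unity feedback the closed-loop characteristic equation is s² + 1.4s + 0.199·4.1 = s² + 1.4s + 0.8159 = 0.
So ω_n² = 0.8159 ⇒ ω_n = 0.9033 rad/s, and ζ = 1.4/(2ω_n) = 0.775.

ω_n = 0.903 rad/s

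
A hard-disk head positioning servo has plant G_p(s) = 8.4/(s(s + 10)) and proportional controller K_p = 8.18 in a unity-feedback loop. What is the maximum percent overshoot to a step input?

From 1 + K_pG_p(s) = 0: s² + 10s + 68.71 = 0 ⇒ ω_n = 8.289, ζ = 0.6032.
%OS = 100·exp(−πζ/√(1−ζ²)) = 100·exp(−π·0.6032/√0.6362) = 9.29%.

9.29%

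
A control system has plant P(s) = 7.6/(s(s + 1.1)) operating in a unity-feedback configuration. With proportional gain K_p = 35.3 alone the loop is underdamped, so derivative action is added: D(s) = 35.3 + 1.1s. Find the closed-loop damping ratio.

Forward path: (35.3 + 1.1s)·7.6/(s(s+1.1)). The closed-loop characteristic equation is s² + (1.1 + 7.6·1.1)s + 7.6·35.3 = 0.
That is s² + 9.46s + 268.3 = 0, so ω_n = 16.38 rad/s and ζ = 9.46/(2·16.38) = 0.2888.

ζ = 0.289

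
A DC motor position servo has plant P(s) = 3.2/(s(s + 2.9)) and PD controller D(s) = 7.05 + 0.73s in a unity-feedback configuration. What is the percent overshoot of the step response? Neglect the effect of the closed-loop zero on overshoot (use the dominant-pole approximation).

Forward path: (7.05 + 0.73s)·3.2/(s(s+2.9)). The closed-loop characteristic equation is s² + (2.9 + 3.2·0.73)s + 3.2·7.05 = 0.
That is s² + 5.236s + 22.56 = 0, so ω_n = 4.75 rad/s and ζ = 5.236/(2·4.75) = 0.5512.
%OS = 100·exp(−πζ/√(1−ζ²)) = 12.6%.

12.6%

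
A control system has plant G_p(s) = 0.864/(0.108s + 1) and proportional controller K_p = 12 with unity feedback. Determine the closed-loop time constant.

τ = 0.0095 s

Closed loop: T(s) = K_p·G_p/(1+K_p·G_p) = 10.37/(0.108s + 1 + 10.37), with pole at s = −(1 + 10.37)/0.108 = −105.3.
Closed-loop time constant τ = 1/105.3 = 0.0095 s.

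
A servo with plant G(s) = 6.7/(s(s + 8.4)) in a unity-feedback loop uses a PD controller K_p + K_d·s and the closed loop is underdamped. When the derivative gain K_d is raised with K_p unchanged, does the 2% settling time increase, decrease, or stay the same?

Characteristic equation s² + (8.4 + 6.7K_d)s + 6.7K_p = 0: raising K_d increases ζω_n = (8.4+6.7K_d)/2 while the loop stays underdamped, so T_s ≈ 4/(ζω_n) decreases.

decrease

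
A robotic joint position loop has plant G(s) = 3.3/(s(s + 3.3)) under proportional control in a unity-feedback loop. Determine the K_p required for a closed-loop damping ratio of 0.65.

Closed-loop characteristic equation: s² + 3.3s + K_p·3.3 = 0.
So ω_n = √(3.3K_p) and 2ζω_n = 3.3, giving ζ = 3.3/(2√(3.3K_p)).
Setting ζ = 0.65: √(3.3K_p) = 3.3/(2·0.65) = 2.538, so K_p = 6.444/3.3 = 1.95.

K_p = 1.95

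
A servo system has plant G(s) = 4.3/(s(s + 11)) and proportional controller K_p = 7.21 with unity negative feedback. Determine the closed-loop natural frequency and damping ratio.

The closed-loop denominator is s(s+11) + 7.21·4.3 = s² + 11s + 31.
Matching s² + 2ζω_n s + ω_n²: ω_n = √31 = 5.568 rad/s and 2ζω_n = 11, so ζ = 11/(2·5.568) = 0.988.

ω_n = 5.57 rad/s, ζ = 0.988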